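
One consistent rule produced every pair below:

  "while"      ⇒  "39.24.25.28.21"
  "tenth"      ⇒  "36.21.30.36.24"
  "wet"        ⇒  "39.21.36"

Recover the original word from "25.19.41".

icy

w is letter #23 and maps to 39: an offset of 16. The number is (letter's place in the alphabet, a=1) + 16.
Undoing it on 25.19.41: 25→(25−16)÷1=9=i, 19→(19−16)÷1=3=c, 41→(41−16)÷1=25=y.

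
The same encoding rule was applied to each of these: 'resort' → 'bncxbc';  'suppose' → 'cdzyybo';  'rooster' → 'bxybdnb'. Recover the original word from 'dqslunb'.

The shifts repeat in a cycle of length 2: positions 0,1,… shift by +10, +9, then the pattern repeats.
Undoing it on dqslunb: d−10=t, q−9=h, s−10=i, l−9=c, u−10=k, n−9=e, b−10=r.

thicker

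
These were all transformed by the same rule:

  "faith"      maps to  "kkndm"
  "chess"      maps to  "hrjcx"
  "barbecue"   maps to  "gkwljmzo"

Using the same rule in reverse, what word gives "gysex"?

bonus

It's a Vigenère-style cipher with numeric key [5,10]: position i shifts by key[i mod 2].
Decoding gysex: g−5=b, y−10=o, s−5=n, e−10=u, x−5=s.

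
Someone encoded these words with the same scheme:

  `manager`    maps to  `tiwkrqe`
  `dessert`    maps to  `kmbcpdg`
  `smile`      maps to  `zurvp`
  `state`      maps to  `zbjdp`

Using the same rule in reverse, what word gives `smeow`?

level

In manager: m→t is +7, a→i is +8, n→w is +9, a→k is +10 — the shift increases by 1 each position. Letter i (0-indexed) is shifted by i+7, so successive shifts are 7, 8, 9, ….
Reversing it on smeow: s−7=l, m−8=e, e−9=v, o−10=e, w−11=l.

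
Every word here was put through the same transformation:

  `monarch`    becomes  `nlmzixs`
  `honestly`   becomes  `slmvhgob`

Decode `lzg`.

Each pair mirrors across the alphabet (m↔n, o↔l, n↔m): positions sum to 25. Letters are reflected about the middle of the alphabet (position → 25−position): Atbash.
Reversing it on lzg: l↔o, z↔a, g↔t.

oat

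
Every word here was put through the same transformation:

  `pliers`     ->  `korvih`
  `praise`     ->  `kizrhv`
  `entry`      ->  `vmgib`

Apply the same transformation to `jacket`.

qzxpvg

Each pair mirrors across the alphabet (p↔k, l↔o, i↔r): positions sum to 25. This is the alphabet-reversal cipher (Atbash): a becomes z, b becomes y, etc.
For jacket: j↔q, a↔z, c↔x, k↔p, e↔v, t↔g.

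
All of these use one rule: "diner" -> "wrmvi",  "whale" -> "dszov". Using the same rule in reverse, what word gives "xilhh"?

cross

This is the alphabet-reversal cipher (Atbash): a becomes z, b becomes y, etc.
Reversing it on xilhh: x↔c, i↔r, l↔o, h↔s, h↔s.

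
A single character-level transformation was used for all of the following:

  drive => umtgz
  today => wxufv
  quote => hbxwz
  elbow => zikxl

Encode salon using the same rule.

rfixs

d(3)→u(20) and r(17)→m(12) fit y≡5x+5 (mod 26); the inverse of 5 mod 26 is 21. This is an affine cipher: with a=0,…,z=25, each position x becomes (5x+5) mod 26.
On salon: s(18)→5·18+5≡17=r; a(0)→5·0+5≡5=f; l(11)→5·11+5≡8=i; o(14)→5·14+5≡23=x; n(13)→5·13+5≡18=s (all mod 26).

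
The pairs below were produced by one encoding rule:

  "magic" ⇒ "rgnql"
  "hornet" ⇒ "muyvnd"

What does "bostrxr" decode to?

Letter i (0-indexed) is shifted by i+5, so successive shifts are 5, 6, 7, ….
Reversing it on bostrxr: b−5=w, o−6=i, s−7=l, t−8=l, r−9=i, x−10=n, r−11=g.

willing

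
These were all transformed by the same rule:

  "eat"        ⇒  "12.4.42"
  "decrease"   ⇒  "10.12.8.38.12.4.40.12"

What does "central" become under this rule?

8.12.30.42.38.4.26

e(#5)→12 and a(#1)→4: differences scale by 2, so n = 2·pos + 2. The formula is n = 2×(alphabet index, a=1) + 2.
On central: c=3→8, e=5→12, n=14→30, t=20→42, r=18→38, a=1→4, l=12→26.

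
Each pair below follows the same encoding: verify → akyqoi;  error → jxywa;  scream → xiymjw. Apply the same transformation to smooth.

xsvwcr

The shift increases by 1 at each position, starting from +5: 5, 6, 7, ….
On smooth: s+5=x, m+6=s, o+7=v, o+8=w, t+9=c, h+10=r.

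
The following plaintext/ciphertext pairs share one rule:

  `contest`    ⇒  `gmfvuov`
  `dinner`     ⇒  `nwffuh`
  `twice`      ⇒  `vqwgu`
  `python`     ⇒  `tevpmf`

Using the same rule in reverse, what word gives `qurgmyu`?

Each letter's alphabet position (a=0..z=25) is mapped through 7·x+18 mod 26 — an affine cipher.
Reversing it on qurgmyu: q(16)→15·(16−18)≡22=w; u(20)→15·(20−18)≡4=e; r(17)→15·(17−18)≡11=l; g(6)→15·(6−18)≡2=c; m(12)→15·(12−18)≡14=o; y(24)→15·(24−18)≡12=m; u(20)→15·(20−18)≡4=e (all mod 26).

welcome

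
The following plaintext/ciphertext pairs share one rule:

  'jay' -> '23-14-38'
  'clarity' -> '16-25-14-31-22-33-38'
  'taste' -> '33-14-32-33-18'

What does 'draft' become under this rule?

j is letter #10 and maps to 23: an offset of 13. Letters become their 1-based position plus 13 (so a→14, b→15, …).
On draft: d=4→17, r=18→31, a=1→14, f=6→19, t=20→33.

17-31-14-19-33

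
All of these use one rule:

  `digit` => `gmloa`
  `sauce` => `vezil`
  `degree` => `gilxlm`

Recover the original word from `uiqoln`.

relief

In digit: d→g is +3, i→m is +4, g→l is +5, i→o is +6 — the shift increases by 1 each position. The shift increases by 1 at each position, starting from +3: 3, 4, 5, ….
Reversing it on uiqoln: u−3=r, i−4=e, q−5=l, o−6=i, l−7=e, n−8=f.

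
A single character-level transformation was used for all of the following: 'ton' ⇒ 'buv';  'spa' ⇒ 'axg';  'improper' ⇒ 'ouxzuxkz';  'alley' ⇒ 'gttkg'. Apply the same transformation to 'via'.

Vowels shift forward by 6 and consonants shift forward by 8.
For via: v(cons)+8=d, i(vowel)+6=o, a(vowel)+6=g.

dog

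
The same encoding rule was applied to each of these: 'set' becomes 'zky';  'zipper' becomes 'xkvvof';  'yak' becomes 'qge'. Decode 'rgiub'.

The output letters match the input read backwards, each shifted +6: set reversed is tes. Read the word backwards and shift each letter +6.
Undoing it on rgiub: shift back: r−6=l, g−6=a, i−6=c, u−6=o, b−6=v → lacov; then reverse → vocal.

vocal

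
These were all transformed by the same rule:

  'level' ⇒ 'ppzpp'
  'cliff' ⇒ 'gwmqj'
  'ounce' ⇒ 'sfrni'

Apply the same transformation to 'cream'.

gcilq

It's a Vigenère-style cipher with numeric key [4,11]: position i shifts by key[i mod 2].
On cream: c+4=g, r+11=c, e+4=i, a+11=l, m+4=q.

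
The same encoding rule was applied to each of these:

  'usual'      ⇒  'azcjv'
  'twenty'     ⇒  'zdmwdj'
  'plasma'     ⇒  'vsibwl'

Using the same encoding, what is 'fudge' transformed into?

In usual: u→a is +6, s→z is +7, u→c is +8, a→j is +9 — the shift increases by 1 each position. The shift increases by 1 at each position, starting from +6: 6, 7, 8, ….
On fudge: f+6=l, u+7=b, d+8=l, g+9=p, e+10=o.

lblpo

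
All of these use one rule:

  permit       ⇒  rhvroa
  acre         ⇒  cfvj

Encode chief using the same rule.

In permit: p→r is +2, e→h is +3, r→v is +4, m→r is +5 — the shift increases by 1 each position. The shift increases by 1 at each position, starting from +2: 2, 3, 4, ….
Applying it to chief: c+2=e, h+3=k, i+4=m, e+5=j, f+6=l.

ekmjl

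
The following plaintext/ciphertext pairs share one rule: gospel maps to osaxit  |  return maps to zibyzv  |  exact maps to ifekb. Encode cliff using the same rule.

Vowels shift forward by 4 and consonants shift forward by 8.
For cliff: c(cons)+8=k, l(cons)+8=t, i(vowel)+4=m, f(cons)+8=n, f(cons)+8=n.

ktmnn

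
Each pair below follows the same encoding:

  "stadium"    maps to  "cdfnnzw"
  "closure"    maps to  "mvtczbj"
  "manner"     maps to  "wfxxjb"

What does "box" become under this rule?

Two shifts are in play — +5 for a/e/i/o/u, +10 for every other letter.
On box: b(cons)+10=l, o(vowel)+5=t, x(cons)+10=h.

lth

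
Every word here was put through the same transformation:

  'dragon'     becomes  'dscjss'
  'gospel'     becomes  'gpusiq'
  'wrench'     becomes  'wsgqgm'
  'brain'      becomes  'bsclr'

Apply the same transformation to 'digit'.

Each letter shifts forward by its position index (0, 1, 2, …) — the shift grows by one for each successive letter.
For digit: d+0=d, i+1=j, g+2=i, i+3=l, t+4=x.

djilx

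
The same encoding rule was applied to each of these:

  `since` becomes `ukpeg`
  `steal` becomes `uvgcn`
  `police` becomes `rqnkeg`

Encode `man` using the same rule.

Compare letters: s→u is +2, i→k is +2, n→p is +2 — a constant shift. Every letter moves 2 places later in the alphabet, wrapping around z→a.
Applying it to man: m+2=o, a+2=c, n+2=p.

ocp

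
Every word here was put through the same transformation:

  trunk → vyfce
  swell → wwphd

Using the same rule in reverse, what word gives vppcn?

Two steps: reverse the string, then apply a Caesar shift of +11.
Reversing it on vppcn: shift back: v−11=k, p−11=e, p−11=e, c−11=r, n−11=c → keerc; then reverse → creek.

creek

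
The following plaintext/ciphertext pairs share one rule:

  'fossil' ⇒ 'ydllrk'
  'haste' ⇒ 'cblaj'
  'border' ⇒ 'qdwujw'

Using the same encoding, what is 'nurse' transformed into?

f(5)→y(24) and o(14)→d(3) fit y≡15x+1 (mod 26); the inverse of 15 mod 26 is 7. Treating letters as 0–25, the rule is x ↦ 15x + 1 (mod 26).
Applying it to nurse: n(13)→15·13+1≡14=o; u(20)→15·20+1≡15=p; r(17)→15·17+1≡22=w; s(18)→15·18+1≡11=l; e(4)→15·4+1≡9=j (all mod 26).

opwlj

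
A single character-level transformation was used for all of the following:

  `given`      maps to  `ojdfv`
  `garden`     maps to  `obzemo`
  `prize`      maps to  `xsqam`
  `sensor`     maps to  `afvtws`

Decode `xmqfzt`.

Shifts by position in given: pos 0: g→o (+8), pos 1: i→j (+1), pos 2: v→d (+8), pos 3: e→f (+1) — repeating every 2. It's a Vigenère-style cipher with numeric key [8,1]: position i shifts by key[i mod 2].
Undoing it on xmqfzt: x−8=p, m−1=l, q−8=i, f−1=e, z−8=r, t−1=s.

pliers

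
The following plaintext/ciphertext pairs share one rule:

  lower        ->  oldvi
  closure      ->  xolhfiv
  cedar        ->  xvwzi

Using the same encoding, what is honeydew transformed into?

Letters are reflected about the middle of the alphabet (position → 25−position): Atbash.
On honeydew: h↔s, o↔l, n↔m, e↔v, y↔b, d↔w, e↔v, w↔d.

slmvbwvd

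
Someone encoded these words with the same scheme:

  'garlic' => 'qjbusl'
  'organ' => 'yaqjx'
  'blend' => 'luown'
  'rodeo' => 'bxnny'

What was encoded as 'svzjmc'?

impact

Shifts by position in garlic: pos 0: g→q (+10), pos 1: a→j (+9), pos 2: r→b (+10), pos 3: l→u (+9) — repeating every 2. A repeating key of period 2 is used — shifts +10, +9 over and over.
Undoing it on svzjmc: s−10=i, v−9=m, z−10=p, j−9=a, m−10=c, c−9=t.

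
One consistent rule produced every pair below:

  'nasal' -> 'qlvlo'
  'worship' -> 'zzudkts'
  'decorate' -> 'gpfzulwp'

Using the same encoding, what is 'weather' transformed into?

zpdekpu

Shifts by position in nasal: pos 0: n→q (+3), pos 1: a→l (+11), pos 2: s→v (+3), pos 3: a→l (+11) — repeating every 2. The shifts repeat in a cycle of length 2: positions 0,1,… shift by +3, +11, then the pattern repeats.
Applying it to weather: w+3=z, e+11=p, a+3=d, t+11=e, h+3=k, e+11=p, r+3=u.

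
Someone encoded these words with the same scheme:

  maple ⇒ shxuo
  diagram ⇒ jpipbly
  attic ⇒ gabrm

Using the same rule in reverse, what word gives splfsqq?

In maple: m→s is +6, a→h is +7, p→x is +8, l→u is +9 — the shift increases by 1 each position. Letter i (0-indexed) is shifted by i+6, so successive shifts are 6, 7, 8, ….
Undoing it on splfsqq: s−6=m, p−7=i, l−8=d, f−9=w, s−10=i, q−11=f, q−12=e.

midwife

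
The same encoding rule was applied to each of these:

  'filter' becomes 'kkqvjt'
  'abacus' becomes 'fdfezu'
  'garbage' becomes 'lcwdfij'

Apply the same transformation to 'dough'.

Shifts by position in filter: pos 0: f→k (+5), pos 1: i→k (+2), pos 2: l→q (+5), pos 3: t→v (+2) — repeating every 2. It's a Vigenère-style cipher with numeric key [5,2]: position i shifts by key[i mod 2].
On dough: d+5=i, o+2=q, u+5=z, g+2=i, h+5=m.

iqzim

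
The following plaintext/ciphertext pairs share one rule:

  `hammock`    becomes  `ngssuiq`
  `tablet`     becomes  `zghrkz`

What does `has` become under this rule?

ngy

Compare letters: h→n is +6, a→g is +6, m→s is +6 — a constant shift. Every letter moves 6 places later in the alphabet, wrapping around z→a.
On has: h+6=n, a+6=g, s+6=y.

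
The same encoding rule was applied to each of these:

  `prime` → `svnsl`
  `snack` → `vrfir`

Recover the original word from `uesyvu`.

ransom

In prime: p→s is +3, r→v is +4, i→n is +5, m→s is +6 — the shift increases by 1 each position. Each letter shifts forward by (position + 3), i.e. 3, 4, 5, … — the shift grows by one for each successive letter.
Decoding uesyvu: u−3=r, e−4=a, s−5=n, y−6=s, v−7=o, u−8=m.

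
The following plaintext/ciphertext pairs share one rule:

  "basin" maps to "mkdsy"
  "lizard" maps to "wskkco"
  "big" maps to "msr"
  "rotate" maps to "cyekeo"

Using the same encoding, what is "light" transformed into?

Two shifts are in play — +10 for a/e/i/o/u, +11 for every other letter.
On light: l(cons)+11=w, i(vowel)+10=s, g(cons)+11=r, h(cons)+11=s, t(cons)+11=e.

wsrse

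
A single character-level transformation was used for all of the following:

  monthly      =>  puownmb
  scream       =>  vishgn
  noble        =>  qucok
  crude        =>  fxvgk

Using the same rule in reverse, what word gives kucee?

Shifts by position in monthly: pos 0: m→p (+3), pos 1: o→u (+6), pos 2: n→o (+1), pos 3: t→w (+3), pos 4: h→n (+6), pos 5: l→m (+1) — repeating every 3. The shifts repeat in a cycle of length 3: positions 0,1,… shift by +3, +6, +1, then the pattern repeats.
Undoing it on kucee: k−3=h, u−6=o, c−1=b, e−3=b, e−6=y.

hobby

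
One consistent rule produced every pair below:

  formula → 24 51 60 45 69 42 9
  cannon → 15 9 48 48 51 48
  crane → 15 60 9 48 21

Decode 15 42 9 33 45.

claim

f(#6)→24 and o(#15)→51: differences scale by 3, so n = 3·pos + 6. Each letter becomes 3×(its alphabet position, a=1..z=26) + 6.
Decoding 15 42 9 33 45: 15→(15−6)÷3=3=c, 42→(42−6)÷3=12=l, 9→(9−6)÷3=1=a, 33→(33−6)÷3=9=i, 45→(45−6)÷3=13=m.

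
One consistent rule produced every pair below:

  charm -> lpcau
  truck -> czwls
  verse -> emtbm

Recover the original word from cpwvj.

Shifts by position in charm: pos 0: c→l (+9), pos 1: h→p (+8), pos 2: a→c (+2), pos 3: r→a (+9), pos 4: m→u (+8) — repeating every 3. A repeating key of period 3 is used — shifts +9, +8, +2 over and over.
Undoing it on cpwvj: c−9=t, p−8=h, w−2=u, v−9=m, j−8=b.

thumb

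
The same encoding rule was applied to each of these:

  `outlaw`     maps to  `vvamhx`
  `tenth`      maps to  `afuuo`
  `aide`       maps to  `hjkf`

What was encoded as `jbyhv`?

cargo

Shifts by position in outlaw: pos 0: o→v (+7), pos 1: u→v (+1), pos 2: t→a (+7), pos 3: l→m (+1) — repeating every 2. It's a Vigenère-style cipher with numeric key [7,1]: position i shifts by key[i mod 2].
Reversing it on jbyhv: j−7=c, b−1=a, y−7=r, h−1=g, v−7=o.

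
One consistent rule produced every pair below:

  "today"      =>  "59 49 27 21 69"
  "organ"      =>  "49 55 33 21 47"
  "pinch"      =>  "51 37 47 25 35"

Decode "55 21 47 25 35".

t(#20)→59 and o(#15)→49: differences scale by 2, so n = 2·pos + 19. The formula is n = 2×(alphabet index, a=1) + 19.
Decoding 55 21 47 25 35: 55→(55−19)÷2=18=r, 21→(21−19)÷2=1=a, 47→(47−19)÷2=14=n, 25→(25−19)÷2=3=c, 35→(35−19)÷2=8=h.

ranch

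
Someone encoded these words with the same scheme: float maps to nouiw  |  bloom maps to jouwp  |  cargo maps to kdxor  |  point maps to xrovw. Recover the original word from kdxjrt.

Shifts by position in float: pos 0: f→n (+8), pos 1: l→o (+3), pos 2: o→u (+6), pos 3: a→i (+8), pos 4: t→w (+3) — repeating every 3. It's a Vigenère-style cipher with numeric key [8,3,6]: position i shifts by key[i mod 3].
Undoing it on kdxjrt: k−8=c, d−3=a, x−6=r, j−8=b, r−3=o, t−6=n.

carbon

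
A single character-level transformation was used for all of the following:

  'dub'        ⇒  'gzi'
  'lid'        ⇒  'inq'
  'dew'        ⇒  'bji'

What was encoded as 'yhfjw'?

react

The output letters match the input read backwards, each shifted +5: dub reversed is bud. Two steps: reverse the string, then apply a Caesar shift of +5.
Undoing it on yhfjw: shift back: y−5=t, h−5=c, f−5=a, j−5=e, w−5=r → tcaer; then reverse → react.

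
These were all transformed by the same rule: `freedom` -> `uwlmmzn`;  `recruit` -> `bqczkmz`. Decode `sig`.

The output letters match the input read backwards, each shifted +8: freedom reversed is modeerf. Read the word backwards and shift each letter +8.
Undoing it on sig: shift back: s−8=k, i−8=a, g−8=y → kay; then reverse → yak.

yak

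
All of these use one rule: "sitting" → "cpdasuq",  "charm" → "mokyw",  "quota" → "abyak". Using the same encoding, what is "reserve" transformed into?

blclbco

Shifts by position in sitting: pos 0: s→c (+10), pos 1: i→p (+7), pos 2: t→d (+10), pos 3: t→a (+7) — repeating every 2. A repeating key of period 2 is used — shifts +10, +7 over and over.
On reserve: r+10=b, e+7=l, s+10=c, e+7=l, r+10=b, v+7=c, e+10=o.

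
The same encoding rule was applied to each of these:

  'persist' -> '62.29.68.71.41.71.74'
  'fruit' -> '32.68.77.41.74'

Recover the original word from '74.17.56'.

tan

p(#16)→62 and e(#5)→29: differences scale by 3, so n = 3·pos + 14. Each letter becomes 3×(its alphabet position, a=1..z=26) + 14.
Reversing it on 74.17.56: 74→(74−14)÷3=20=t, 17→(17−14)÷3=1=a, 56→(56−14)÷3=14=n.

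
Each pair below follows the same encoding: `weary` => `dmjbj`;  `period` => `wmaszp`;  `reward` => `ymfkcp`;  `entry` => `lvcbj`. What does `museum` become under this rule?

tcbofy

In weary: w→d is +7, e→m is +8, a→j is +9, r→b is +10 — the shift increases by 1 each position. The shift increases by 1 at each position, starting from +7: 7, 8, 9, ….
Applying it to museum: m+7=t, u+8=c, s+9=b, e+10=o, u+11=f, m+12=y.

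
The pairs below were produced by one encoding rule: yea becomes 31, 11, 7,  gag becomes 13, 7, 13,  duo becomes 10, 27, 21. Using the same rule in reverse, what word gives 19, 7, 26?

mat

y is letter #25 and maps to 31: an offset of 6. Each letter is replaced by its alphabet position (a=1..z=26) + 6.
Decoding 19, 7, 26: 19→(19−6)÷1=13=m, 7→(7−6)÷1=1=a, 26→(26−6)÷1=20=t.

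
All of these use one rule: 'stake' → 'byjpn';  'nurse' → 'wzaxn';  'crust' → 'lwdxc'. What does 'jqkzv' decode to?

Shifts by position in stake: pos 0: s→b (+9), pos 1: t→y (+5), pos 2: a→j (+9), pos 3: k→p (+5) — repeating every 2. A repeating key of period 2 is used — shifts +9, +5 over and over.
Decoding jqkzv: j−9=a, q−5=l, k−9=b, z−5=u, v−9=m.

album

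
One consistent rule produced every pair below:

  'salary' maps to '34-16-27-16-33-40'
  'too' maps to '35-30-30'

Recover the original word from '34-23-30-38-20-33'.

shower

Letters become their 1-based position plus 15 (so a→16, b→17, …).
Reversing it on 34-23-30-38-20-33: 34→(34−15)÷1=19=s, 23→(23−15)÷1=8=h, 30→(30−15)÷1=15=o, 38→(38−15)÷1=23=w, 20→(20−15)÷1=5=e, 33→(33−15)÷1=18=r.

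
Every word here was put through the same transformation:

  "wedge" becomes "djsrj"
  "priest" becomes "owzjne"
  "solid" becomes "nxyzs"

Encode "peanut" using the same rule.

ojtgve

w(22)→d(3) and e(4)→j(9) fit y≡17x+19 (mod 26); the inverse of 17 mod 26 is 23. Treating letters as 0–25, the rule is x ↦ 17x + 19 (mod 26).
On peanut: p(15)→17·15+19≡14=o; e(4)→17·4+19≡9=j; a(0)→17·0+19≡19=t; n(13)→17·13+19≡6=g; u(20)→17·20+19≡21=v; t(19)→17·19+19≡4=e (all mod 26).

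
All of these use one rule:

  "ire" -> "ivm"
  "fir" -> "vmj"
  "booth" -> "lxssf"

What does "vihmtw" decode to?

spider

The output letters match the input read backwards, each shifted +4: ire reversed is eri. Read the word backwards and shift each letter +4.
Reversing it on vihmtw: shift back: v−4=r, i−4=e, h−4=d, m−4=i, t−4=p, w−4=s → redips; then reverse → spider.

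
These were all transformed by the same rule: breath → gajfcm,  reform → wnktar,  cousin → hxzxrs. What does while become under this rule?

The shifts repeat in a cycle of length 3: positions 0,1,… shift by +5, +9, +5, then the pattern repeats.
On while: w+5=b, h+9=q, i+5=n, l+5=q, e+9=n.

bqnqn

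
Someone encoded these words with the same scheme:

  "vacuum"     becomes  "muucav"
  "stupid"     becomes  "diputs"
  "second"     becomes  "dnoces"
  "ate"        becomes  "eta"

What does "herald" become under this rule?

It's just the letters in reverse order.
Applying it to herald: reverse → dlareh.

dlareh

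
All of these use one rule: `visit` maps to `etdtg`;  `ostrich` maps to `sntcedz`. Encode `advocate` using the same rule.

The output letters match the input read backwards, each shifted +11: visit reversed is tisiv. Two steps: reverse the string, then apply a Caesar shift of +11.
For advocate: reverse → etacovda; then shift: e+11=p, t+11=e, a+11=l, c+11=n, o+11=z, v+11=g, d+11=o, a+11=l.

pelnzgol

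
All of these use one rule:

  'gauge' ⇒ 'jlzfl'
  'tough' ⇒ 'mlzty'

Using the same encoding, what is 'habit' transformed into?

The output letters match the input read backwards, each shifted +5: gauge reversed is eguag. The word is reversed, then every letter is shifted forward by 5.
Applying it to habit: reverse → tibah; then shift: t+5=y, i+5=n, b+5=g, a+5=f, h+5=m.

yngfm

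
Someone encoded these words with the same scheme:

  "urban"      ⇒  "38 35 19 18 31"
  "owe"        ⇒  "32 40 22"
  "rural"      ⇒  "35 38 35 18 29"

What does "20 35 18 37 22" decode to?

u is letter #21 and maps to 38: an offset of 17. Each letter is replaced by its alphabet position (a=1..z=26) + 17.
Undoing it on 20 35 18 37 22: 20→(20−17)÷1=3=c, 35→(35−17)÷1=18=r, 18→(18−17)÷1=1=a, 37→(37−17)÷1=20=t, 22→(22−17)÷1=5=e.

crate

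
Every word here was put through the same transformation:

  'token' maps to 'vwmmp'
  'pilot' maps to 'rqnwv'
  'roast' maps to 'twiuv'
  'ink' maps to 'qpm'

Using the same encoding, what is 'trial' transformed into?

The shift depends on letter class: consonant t→v is +2, but vowel o→w is +8. Vowels shift forward by 8 and consonants shift forward by 2.
For trial: t(cons)+2=v, r(cons)+2=t, i(vowel)+8=q, a(vowel)+8=i, l(cons)+2=n.

vtqin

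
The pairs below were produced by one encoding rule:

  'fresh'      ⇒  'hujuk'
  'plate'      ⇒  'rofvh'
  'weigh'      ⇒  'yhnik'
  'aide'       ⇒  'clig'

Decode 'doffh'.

blade

Shifts by position in fresh: pos 0: f→h (+2), pos 1: r→u (+3), pos 2: e→j (+5), pos 3: s→u (+2), pos 4: h→k (+3) — repeating every 3. It's a Vigenère-style cipher with numeric key [2,3,5]: position i shifts by key[i mod 3].
Reversing it on doffh: d−2=b, o−3=l, f−5=a, f−2=d, h−3=e.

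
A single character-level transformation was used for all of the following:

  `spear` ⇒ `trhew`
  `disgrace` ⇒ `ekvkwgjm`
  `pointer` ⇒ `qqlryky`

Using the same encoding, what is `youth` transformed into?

The shift increases by 1 at each position, starting from +1: 1, 2, 3, ….
Applying it to youth: y+1=z, o+2=q, u+3=x, t+4=x, h+5=m.

zqxxm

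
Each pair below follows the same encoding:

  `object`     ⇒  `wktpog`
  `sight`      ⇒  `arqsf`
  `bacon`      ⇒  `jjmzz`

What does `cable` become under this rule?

kjlwq

In object: o→w is +8, b→k is +9, j→t is +10, e→p is +11 — the shift increases by 1 each position. Letter i (0-indexed) is shifted by i+8, so successive shifts are 8, 9, 10, ….
On cable: c+8=k, a+9=j, b+10=l, l+11=w, e+12=q.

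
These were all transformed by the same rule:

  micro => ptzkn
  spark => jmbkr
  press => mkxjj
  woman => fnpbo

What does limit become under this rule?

qtpti

This is an affine cipher: with a=0,…,z=25, each position x becomes (25x+1) mod 26.
Applying it to limit: l(11)→25·11+1≡16=q; i(8)→25·8+1≡19=t; m(12)→25·12+1≡15=p; i(8)→25·8+1≡19=t; t(19)→25·19+1≡8=i (all mod 26).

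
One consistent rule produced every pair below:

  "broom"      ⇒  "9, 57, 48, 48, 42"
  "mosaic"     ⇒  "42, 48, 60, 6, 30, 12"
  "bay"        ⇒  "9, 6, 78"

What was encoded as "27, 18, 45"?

hen

b(#2)→9 and r(#18)→57: differences scale by 3, so n = 3·pos + 3. Each letter becomes 3×(its alphabet position, a=1..z=26) + 3.
Reversing it on 27, 18, 45: 27→(27−3)÷3=8=h, 18→(18−3)÷3=5=e, 45→(45−3)÷3=14=n.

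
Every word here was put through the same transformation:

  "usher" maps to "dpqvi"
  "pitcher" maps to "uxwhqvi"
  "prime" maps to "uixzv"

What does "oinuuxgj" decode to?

dropping

u(20)→d(3) and s(18)→p(15) fit y≡7x+19 (mod 26); the inverse of 7 mod 26 is 15. Treating letters as 0–25, the rule is x ↦ 7x + 19 (mod 26).
Reversing it on oinuuxgj: o(14)→15·(14−19)≡3=d; i(8)→15·(8−19)≡17=r; n(13)→15·(13−19)≡14=o; u(20)→15·(20−19)≡15=p; u(20)→15·(20−19)≡15=p; x(23)→15·(23−19)≡8=i; g(6)→15·(6−19)≡13=n; j(9)→15·(9−19)≡6=g (all mod 26).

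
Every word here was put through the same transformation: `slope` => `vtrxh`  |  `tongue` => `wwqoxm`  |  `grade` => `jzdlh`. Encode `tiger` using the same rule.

Shifts by position in slope: pos 0: s→v (+3), pos 1: l→t (+8), pos 2: o→r (+3), pos 3: p→x (+8) — repeating every 2. A repeating key of period 2 is used — shifts +3, +8 over and over.
On tiger: t+3=w, i+8=q, g+3=j, e+8=m, r+3=u.

wqjmu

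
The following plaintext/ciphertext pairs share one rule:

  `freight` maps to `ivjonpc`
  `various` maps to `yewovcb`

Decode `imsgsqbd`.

Letter i (0-indexed) is shifted by i+3, so successive shifts are 3, 4, 5, ….
Decoding imsgsqbd: i−3=f, m−4=i, s−5=n, g−6=a, s−7=l, q−8=i, b−9=s, d−10=t.

finalist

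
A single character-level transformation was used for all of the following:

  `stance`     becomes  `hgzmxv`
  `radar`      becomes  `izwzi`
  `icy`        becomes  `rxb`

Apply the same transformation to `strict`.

This is the alphabet-reversal cipher (Atbash): a becomes z, b becomes y, etc.
On strict: s↔h, t↔g, r↔i, i↔r, c↔x, t↔g.

hgirxg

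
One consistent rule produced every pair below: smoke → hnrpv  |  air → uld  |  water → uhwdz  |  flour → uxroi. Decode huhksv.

The output letters match the input read backwards, each shifted +3: smoke reversed is ekoms. Read the word backwards and shift each letter +3.
Reversing it on huhksv: shift back: h−3=e, u−3=r, h−3=e, k−3=h, s−3=p, v−3=s → erehps; then reverse → sphere.

sphere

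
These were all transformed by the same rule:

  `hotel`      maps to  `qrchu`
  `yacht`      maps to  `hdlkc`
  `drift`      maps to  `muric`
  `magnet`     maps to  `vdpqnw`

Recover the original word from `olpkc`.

Shifts by position in hotel: pos 0: h→q (+9), pos 1: o→r (+3), pos 2: t→c (+9), pos 3: e→h (+3) — repeating every 2. A repeating key of period 2 is used — shifts +9, +3 over and over.
Decoding olpkc: o−9=f, l−3=i, p−9=g, k−3=h, c−9=t.

fight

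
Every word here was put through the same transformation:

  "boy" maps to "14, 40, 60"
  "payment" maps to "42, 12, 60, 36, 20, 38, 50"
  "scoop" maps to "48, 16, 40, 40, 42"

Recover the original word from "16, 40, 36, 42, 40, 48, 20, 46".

composer

b(#2)→14 and o(#15)→40: differences scale by 2, so n = 2·pos + 10. With a=1..z=26, the number is 2·pos + 10.
Undoing it on 16, 40, 36, 42, 40, 48, 20, 46: 16→(16−10)÷2=3=c, 40→(40−10)÷2=15=o, 36→(36−10)÷2=13=m, 42→(42−10)÷2=16=p, 40→(40−10)÷2=15=o, 48→(48−10)÷2=19=s, 20→(20−10)÷2=5=e, 46→(46−10)÷2=18=r.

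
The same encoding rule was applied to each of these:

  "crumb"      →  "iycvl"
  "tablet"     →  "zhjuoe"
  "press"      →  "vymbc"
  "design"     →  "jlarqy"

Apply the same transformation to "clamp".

Each letter shifts forward by (position + 6), i.e. 6, 7, 8, … — the shift grows by one for each successive letter.
On clamp: c+6=i, l+7=s, a+8=i, m+9=v, p+10=z.

isivz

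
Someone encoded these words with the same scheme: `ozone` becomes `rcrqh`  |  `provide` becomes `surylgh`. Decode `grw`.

dot

Compare letters: o→r is +3, z→c is +3, o→r is +3 — a constant shift. Each letter is shifted forward by 3 in the alphabet (a Caesar shift of +3).
Reversing it on grw: g−3=d, r−3=o, w−3=t.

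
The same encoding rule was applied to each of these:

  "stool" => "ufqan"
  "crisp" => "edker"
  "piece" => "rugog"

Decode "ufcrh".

The shifts repeat in a cycle of length 2: positions 0,1,… shift by +2, +12, then the pattern repeats.
Reversing it on ufcrh: u−2=s, f−12=t, c−2=a, r−12=f, h−2=f.

staff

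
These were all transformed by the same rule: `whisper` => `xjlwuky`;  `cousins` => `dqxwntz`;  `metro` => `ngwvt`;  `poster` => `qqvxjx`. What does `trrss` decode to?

spoon

In whisper: w→x is +1, h→j is +2, i→l is +3, s→w is +4 — the shift increases by 1 each position. Letter i (0-indexed) is shifted by i+1, so successive shifts are 1, 2, 3, ….
Decoding trrss: t−1=s, r−2=p, r−3=o, s−4=o, s−5=n.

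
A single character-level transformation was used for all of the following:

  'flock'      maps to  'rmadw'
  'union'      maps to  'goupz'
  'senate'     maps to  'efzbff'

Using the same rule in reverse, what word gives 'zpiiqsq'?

nowhere

Shifts by position in flock: pos 0: f→r (+12), pos 1: l→m (+1), pos 2: o→a (+12), pos 3: c→d (+1) — repeating every 2. A repeating key of period 2 is used — shifts +12, +1 over and over.
Reversing it on zpiiqsq: z−12=n, p−1=o, i−12=w, i−1=h, q−12=e, s−1=r, q−12=e.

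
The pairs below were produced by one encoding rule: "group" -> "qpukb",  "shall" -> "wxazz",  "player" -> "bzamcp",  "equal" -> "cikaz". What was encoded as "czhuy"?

g(6)→q(16) and r(17)→p(15) fit y≡7x+0 (mod 26); the inverse of 7 mod 26 is 15. This is an affine cipher: with a=0,…,z=25, each position x becomes (7x+0) mod 26.
Decoding czhuy: c(2)→15·(2−0)≡4=e; z(25)→15·(25−0)≡11=l; h(7)→15·(7−0)≡1=b; u(20)→15·(20−0)≡14=o; y(24)→15·(24−0)≡22=w (all mod 26).

elbow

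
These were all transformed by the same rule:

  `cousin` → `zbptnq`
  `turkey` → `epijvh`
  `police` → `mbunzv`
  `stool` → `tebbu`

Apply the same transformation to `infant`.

Treating letters as 0–25, the rule is x ↦ 11x + 3 (mod 26).
Applying it to infant: i(8)→11·8+3≡13=n; n(13)→11·13+3≡16=q; f(5)→11·5+3≡6=g; a(0)→11·0+3≡3=d; n(13)→11·13+3≡16=q; t(19)→11·19+3≡4=e (all mod 26).

nqgdqe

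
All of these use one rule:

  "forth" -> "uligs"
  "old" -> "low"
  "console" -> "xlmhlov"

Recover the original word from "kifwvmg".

Each pair mirrors across the alphabet (f↔u, o↔l, r↔i): positions sum to 25. This is the alphabet-reversal cipher (Atbash): a becomes z, b becomes y, etc.
Decoding kifwvmg: k↔p, i↔r, f↔u, w↔d, v↔e, m↔n, g↔t.

prudent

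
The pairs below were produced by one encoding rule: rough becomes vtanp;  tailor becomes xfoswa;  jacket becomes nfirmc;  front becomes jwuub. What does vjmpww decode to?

region

Letter i (0-indexed) is shifted by i+4, so successive shifts are 4, 5, 6, ….
Decoding vjmpww: v−4=r, j−5=e, m−6=g, p−7=i, w−8=o, w−9=n.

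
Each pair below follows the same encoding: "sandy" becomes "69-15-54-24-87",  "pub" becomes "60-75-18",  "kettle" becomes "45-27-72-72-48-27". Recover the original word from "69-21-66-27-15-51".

s(#19)→69 and a(#1)→15: differences scale by 3, so n = 3·pos + 12. Each letter becomes 3×(its alphabet position, a=1..z=26) + 12.
Reversing it on 69-21-66-27-15-51: 69→(69−12)÷3=19=s, 21→(21−12)÷3=3=c, 66→(66−12)÷3=18=r, 27→(27−12)÷3=5=e, 15→(15−12)÷3=1=a, 51→(51−12)÷3=13=m.

scream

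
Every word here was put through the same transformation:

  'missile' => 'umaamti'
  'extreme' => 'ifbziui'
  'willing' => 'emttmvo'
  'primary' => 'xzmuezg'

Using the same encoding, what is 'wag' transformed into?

eeo

Two shifts are in play — +4 for a/e/i/o/u, +8 for every other letter.
Applying it to wag: w(cons)+8=e, a(vowel)+4=e, g(cons)+8=o.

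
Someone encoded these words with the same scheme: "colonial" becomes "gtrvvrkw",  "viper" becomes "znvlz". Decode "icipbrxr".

Letter i (0-indexed) is shifted by i+4, so successive shifts are 4, 5, 6, ….
Undoing it on icipbrxr: i−4=e, c−5=x, i−6=c, p−7=i, b−8=t, r−9=i, x−10=n, r−11=g.

exciting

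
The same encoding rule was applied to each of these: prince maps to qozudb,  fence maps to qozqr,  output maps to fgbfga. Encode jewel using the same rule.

xqiqv

Two steps: reverse the string, then apply a Caesar shift of +12.
For jewel: reverse → lewej; then shift: l+12=x, e+12=q, w+12=i, e+12=q, j+12=v.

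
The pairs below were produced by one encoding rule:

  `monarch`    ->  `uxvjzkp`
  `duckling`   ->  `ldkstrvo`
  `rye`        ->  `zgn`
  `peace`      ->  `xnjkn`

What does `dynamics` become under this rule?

The shift depends on letter class: consonant m→u is +8, but vowel o→x is +9. Vowels shift forward by 9 and consonants shift forward by 8.
For dynamics: d(cons)+8=l, y(cons)+8=g, n(cons)+8=v, a(vowel)+9=j, m(cons)+8=u, i(vowel)+9=r, c(cons)+8=k, s(cons)+8=a.

lgvjurka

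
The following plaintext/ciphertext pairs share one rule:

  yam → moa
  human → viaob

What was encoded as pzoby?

blank

Compare letters: y→m is +14, a→o is +14, m→a is +14 — a constant shift. Each letter is shifted forward by 14 in the alphabet (a Caesar shift of +14).
Reversing it on pzoby: p−14=b, z−14=l, o−14=a, b−14=n, y−14=k.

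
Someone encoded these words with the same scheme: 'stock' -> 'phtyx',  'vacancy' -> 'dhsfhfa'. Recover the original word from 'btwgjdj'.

The word is reversed, then every letter is shifted forward by 5.
Undoing it on btwgjdj: shift back: b−5=w, t−5=o, w−5=r, g−5=b, j−5=e, d−5=y, j−5=e → worbeye; then reverse → eyebrow.

eyebrow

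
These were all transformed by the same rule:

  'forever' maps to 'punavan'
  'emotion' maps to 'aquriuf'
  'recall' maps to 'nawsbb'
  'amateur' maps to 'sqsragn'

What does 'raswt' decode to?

teach

Treating letters as 0–25, the rule is x ↦ 15x + 18 (mod 26).
Reversing it on raswt: r(17)→7·(17−18)≡19=t; a(0)→7·(0−18)≡4=e; s(18)→7·(18−18)≡0=a; w(22)→7·(22−18)≡2=c; t(19)→7·(19−18)≡7=h (all mod 26).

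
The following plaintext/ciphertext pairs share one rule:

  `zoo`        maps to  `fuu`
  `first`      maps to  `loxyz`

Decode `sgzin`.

Every letter moves 6 places later in the alphabet, wrapping around z→a.
Undoing it on sgzin: s−6=m, g−6=a, z−6=t, i−6=c, n−6=h.

match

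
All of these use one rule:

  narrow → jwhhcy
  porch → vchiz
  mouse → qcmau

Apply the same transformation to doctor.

bcitch

n(13)→j(9) and a(0)→w(22) fit y≡19x+22 (mod 26); the inverse of 19 mod 26 is 11. Each letter's alphabet position (a=0..z=25) is mapped through 19·x+22 mod 26 — an affine cipher.
On doctor: d(3)→19·3+22≡1=b; o(14)→19·14+22≡2=c; c(2)→19·2+22≡8=i; t(19)→19·19+22≡19=t; o(14)→19·14+22≡2=c; r(17)→19·17+22≡7=h (all mod 26).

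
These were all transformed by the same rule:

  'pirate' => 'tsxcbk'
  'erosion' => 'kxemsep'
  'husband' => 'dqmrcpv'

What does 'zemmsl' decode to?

fossil

This is an affine cipher: with a=0,…,z=25, each position x becomes (15x+2) mod 26.
Undoing it on zemmsl: z(25)→7·(25−2)≡5=f; e(4)→7·(4−2)≡14=o; m(12)→7·(12−2)≡18=s; m(12)→7·(12−2)≡18=s; s(18)→7·(18−2)≡8=i; l(11)→7·(11−2)≡11=l (all mod 26).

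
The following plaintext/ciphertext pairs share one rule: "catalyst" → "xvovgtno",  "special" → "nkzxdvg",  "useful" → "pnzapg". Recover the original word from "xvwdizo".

cabinet

Compare letters: c→x is +21, a→v is +21, t→o is +21 — a constant shift. Every letter moves 21 places later in the alphabet, wrapping around z→a.
Undoing it on xvwdizo: x−21=c, v−21=a, w−21=b, d−21=i, i−21=n, z−21=e, o−21=t.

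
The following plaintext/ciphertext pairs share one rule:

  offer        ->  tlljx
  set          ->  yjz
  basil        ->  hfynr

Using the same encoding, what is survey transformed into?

The shift depends on letter class: consonant f→l is +6, but vowel o→t is +5. Two shifts are in play — +5 for a/e/i/o/u, +6 for every other letter.
For survey: s(cons)+6=y, u(vowel)+5=z, r(cons)+6=x, v(cons)+6=b, e(vowel)+5=j, y(cons)+6=e.

yzxbje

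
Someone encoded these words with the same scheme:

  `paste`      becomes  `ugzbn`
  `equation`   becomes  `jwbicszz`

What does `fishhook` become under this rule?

kozpqyzw

Letter i (0-indexed) is shifted by i+5, so successive shifts are 5, 6, 7, ….
On fishhook: f+5=k, i+6=o, s+7=z, h+8=p, h+9=q, o+10=y, o+11=z, k+12=w.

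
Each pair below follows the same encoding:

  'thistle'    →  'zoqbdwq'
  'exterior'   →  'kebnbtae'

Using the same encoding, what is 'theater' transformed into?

Each letter shifts forward by (position + 6), i.e. 6, 7, 8, … — the shift grows by one for each successive letter.
For theater: t+6=z, h+7=o, e+8=m, a+9=j, t+10=d, e+11=p, r+12=d.

zomjdpd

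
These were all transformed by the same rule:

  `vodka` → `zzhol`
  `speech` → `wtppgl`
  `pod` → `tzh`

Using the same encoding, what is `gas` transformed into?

The rule splits by letter class: vowels +11, consonants +4.
Applying it to gas: g(cons)+4=k, a(vowel)+11=l, s(cons)+4=w.

klw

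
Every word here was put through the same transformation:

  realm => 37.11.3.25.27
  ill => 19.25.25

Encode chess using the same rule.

With a=1..z=26, the number is 2·pos + 1.
On chess: c=3→7, h=8→17, e=5→11, s=19→39, s=19→39.

7.17.11.39.39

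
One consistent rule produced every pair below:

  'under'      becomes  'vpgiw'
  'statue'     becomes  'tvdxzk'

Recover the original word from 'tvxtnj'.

In under: u→v is +1, n→p is +2, d→g is +3, e→i is +4 — the shift increases by 1 each position. Letter i (0-indexed) is shifted by i+1, so successive shifts are 1, 2, 3, ….
Reversing it on tvxtnj: t−1=s, v−2=t, x−3=u, t−4=p, n−5=i, j−6=d.

stupid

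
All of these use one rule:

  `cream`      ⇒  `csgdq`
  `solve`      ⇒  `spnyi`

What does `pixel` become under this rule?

pjzhp

Letter i (0-indexed) is shifted by i+0, so successive shifts are 0, 1, 2, ….
Applying it to pixel: p+0=p, i+1=j, x+2=z, e+3=h, l+4=p.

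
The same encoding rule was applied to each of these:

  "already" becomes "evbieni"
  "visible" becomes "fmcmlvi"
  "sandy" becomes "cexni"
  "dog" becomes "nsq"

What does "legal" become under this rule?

viqev

The shift depends on letter class: consonant l→v is +10, but vowel a→e is +4. Two shifts are in play — +4 for a/e/i/o/u, +10 for every other letter.
Applying it to legal: l(cons)+10=v, e(vowel)+4=i, g(cons)+10=q, a(vowel)+4=e, l(cons)+10=v.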